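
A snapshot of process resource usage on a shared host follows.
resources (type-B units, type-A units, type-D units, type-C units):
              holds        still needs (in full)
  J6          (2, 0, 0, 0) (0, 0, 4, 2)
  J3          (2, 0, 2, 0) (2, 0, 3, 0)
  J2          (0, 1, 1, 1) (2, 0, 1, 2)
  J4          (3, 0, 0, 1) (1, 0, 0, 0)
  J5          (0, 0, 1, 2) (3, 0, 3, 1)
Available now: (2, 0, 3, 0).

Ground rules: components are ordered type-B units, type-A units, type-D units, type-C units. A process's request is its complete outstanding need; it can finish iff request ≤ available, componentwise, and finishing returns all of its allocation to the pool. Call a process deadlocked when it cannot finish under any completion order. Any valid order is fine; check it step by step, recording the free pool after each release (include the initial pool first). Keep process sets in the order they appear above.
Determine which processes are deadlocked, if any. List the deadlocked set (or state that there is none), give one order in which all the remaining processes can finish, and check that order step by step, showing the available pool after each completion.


The deadlocked set is empty.
Key observation: beginning at J3, releases accumulate fast enough that every process eventually fits.
One completion order for the rest: J3, J4, J5, J6, J2. Verifying each step:
  pool = (2, 0, 3, 0)
  run J3 (needs (2, 0, 3, 0), free (2, 0, 3, 0)); after release of (2, 0, 2, 0) the pool is (4, 0, 5, 0)
  run J4 (needs (1, 0, 0, 0), free (4, 0, 5, 0)); after release of (3, 0, 0, 1) the pool is (7, 0, 5, 1)
  run J5 (needs (3, 0, 3, 1), free (7, 0, 5, 1)); after release of (0, 0, 1, 2) the pool is (7, 0, 6, 3)
  run J6 (needs (0, 0, 4, 2), free (7, 0, 6, 3)); after release of (2, 0, 0, 0) the pool is (9, 0, 6, 3)
  run J2 (needs (2, 0, 1, 2), free (9, 0, 6, 3)); after release of (0, 1, 1, 1) the pool is (9, 1, 7, 4)


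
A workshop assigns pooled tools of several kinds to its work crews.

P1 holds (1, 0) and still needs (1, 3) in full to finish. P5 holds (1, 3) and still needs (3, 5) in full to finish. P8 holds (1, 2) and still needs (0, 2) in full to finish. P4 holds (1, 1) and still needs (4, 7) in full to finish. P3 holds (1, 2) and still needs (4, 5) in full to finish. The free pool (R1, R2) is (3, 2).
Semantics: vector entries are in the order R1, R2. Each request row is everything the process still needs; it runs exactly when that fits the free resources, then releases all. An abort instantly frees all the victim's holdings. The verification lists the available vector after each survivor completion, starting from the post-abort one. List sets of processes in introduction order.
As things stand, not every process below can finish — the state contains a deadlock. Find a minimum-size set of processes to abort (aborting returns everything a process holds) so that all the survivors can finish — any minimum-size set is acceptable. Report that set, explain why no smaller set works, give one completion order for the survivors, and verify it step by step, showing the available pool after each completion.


Abort P4.
Key observation: P5 had no path to completion before; after the abort of P4 ((1, 1) returned), step 2 is where it fits.
Why nothing smaller works: aborting no one leaves the state deadlocked as given.
One survivor order: P8, P5, P1, P3. Check, step by step (post-abort pool first):
  pool = (4, 3)
  run P8 (needs (0, 2), free (4, 3)); after release of (1, 2) the pool is (5, 5)
  run P5 (needs (3, 5), free (5, 5)); after release of (1, 3) the pool is (6, 8)
  run P1 (needs (1, 3), free (6, 8)); after release of (1, 0) the pool is (7, 8)
  run P3 (needs (4, 5), free (7, 8)); after release of (1, 2) the pool is (8, 10)


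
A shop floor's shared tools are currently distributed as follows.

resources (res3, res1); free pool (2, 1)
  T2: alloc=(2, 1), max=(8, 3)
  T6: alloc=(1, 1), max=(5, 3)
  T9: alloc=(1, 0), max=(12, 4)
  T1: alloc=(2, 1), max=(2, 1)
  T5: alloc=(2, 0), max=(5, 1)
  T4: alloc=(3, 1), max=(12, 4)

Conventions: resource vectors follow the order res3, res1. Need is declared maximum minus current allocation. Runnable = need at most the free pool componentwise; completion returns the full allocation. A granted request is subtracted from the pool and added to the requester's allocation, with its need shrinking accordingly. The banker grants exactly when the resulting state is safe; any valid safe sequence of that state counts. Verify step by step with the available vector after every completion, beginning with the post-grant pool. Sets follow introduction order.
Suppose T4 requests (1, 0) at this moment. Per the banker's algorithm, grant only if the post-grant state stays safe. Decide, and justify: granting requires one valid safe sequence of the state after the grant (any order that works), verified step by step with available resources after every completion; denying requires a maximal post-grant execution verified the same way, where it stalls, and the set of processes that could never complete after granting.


GRANT: granting preserves safety; a valid post-grant sequence is T1, T5, T6, T2, T4, T9.
Key observation: even at the reduced pool (1, 1), T1 fits immediately, so safety survives the grant.
Step-by-step check of the post-grant state:
  pool = (1, 1)
  T1 needs (0, 0) <= (1, 1) -> finishes; pool += (2, 1) = (3, 2)
  T5 needs (3, 1) <= (3, 2) -> finishes; pool += (2, 0) = (5, 2)
  T6 needs (4, 2) <= (5, 2) -> finishes; pool += (1, 1) = (6, 3)
  T2 needs (6, 2) <= (6, 3) -> finishes; pool += (2, 1) = (8, 4)
  T4 needs (8, 3) <= (8, 4) -> finishes; pool += (4, 1) = (12, 5)
  T9 needs (11, 4) <= (12, 5) -> finishes; pool += (1, 0) = (13, 5)


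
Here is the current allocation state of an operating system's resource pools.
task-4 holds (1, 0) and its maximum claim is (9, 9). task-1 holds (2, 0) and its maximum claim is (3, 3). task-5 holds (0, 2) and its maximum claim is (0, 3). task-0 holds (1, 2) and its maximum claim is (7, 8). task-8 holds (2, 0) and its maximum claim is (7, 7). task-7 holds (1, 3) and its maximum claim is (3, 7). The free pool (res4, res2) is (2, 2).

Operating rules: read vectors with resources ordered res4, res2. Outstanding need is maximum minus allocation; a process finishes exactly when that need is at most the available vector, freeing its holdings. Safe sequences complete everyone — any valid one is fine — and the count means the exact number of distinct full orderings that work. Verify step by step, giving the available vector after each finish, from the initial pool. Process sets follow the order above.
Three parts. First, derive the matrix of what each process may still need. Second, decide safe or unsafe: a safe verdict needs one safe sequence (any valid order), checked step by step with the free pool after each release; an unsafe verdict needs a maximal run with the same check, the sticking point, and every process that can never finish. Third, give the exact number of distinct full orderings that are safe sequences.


(1) Need matrix, components ordered res4, res2:
  task-4: (8, 9)
  task-1: (1, 3)
  task-5: (0, 1)
  task-0: (6, 6)
  task-8: (5, 7)
  task-7: (2, 4)
(2) SAFE. One safe sequence: task-5, task-7, task-1, task-8, task-0, task-4.
Key observation: the order's first zero-slack moment is task-7 ((2, 4) needed, (2, 4) free — a requested resource with nothing to spare).
Check, step by step:
  pool = (2, 2)
  run task-5 (needs (0, 1), free (2, 2)); after release of (0, 2) the pool is (2, 4)
  run task-7 (needs (2, 4), free (2, 4)); after release of (1, 3) the pool is (3, 7)
  run task-1 (needs (1, 3), free (3, 7)); after release of (2, 0) the pool is (5, 7)
  run task-8 (needs (5, 7), free (5, 7)); after release of (2, 0) the pool is (7, 7)
  run task-0 (needs (6, 6), free (7, 7)); after release of (1, 2) the pool is (8, 9)
  run task-4 (needs (8, 9), free (8, 9)); after release of (1, 0) the pool is (9, 9)
(3) Exactly 2 of the possible complete orderings are safe sequences.


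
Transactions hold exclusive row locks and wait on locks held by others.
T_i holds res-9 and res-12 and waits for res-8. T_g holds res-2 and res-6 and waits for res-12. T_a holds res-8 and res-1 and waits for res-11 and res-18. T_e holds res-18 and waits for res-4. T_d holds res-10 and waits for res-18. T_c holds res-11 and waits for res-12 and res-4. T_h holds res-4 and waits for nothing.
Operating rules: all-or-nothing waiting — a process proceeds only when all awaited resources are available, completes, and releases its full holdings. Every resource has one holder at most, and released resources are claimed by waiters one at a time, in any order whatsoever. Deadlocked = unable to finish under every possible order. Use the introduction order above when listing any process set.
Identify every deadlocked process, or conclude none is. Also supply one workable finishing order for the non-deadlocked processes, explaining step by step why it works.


Deadlocked set: T_i, T_g, T_a and T_c.
Key observation: along T_i -> T_a -> T_c -> T_i, each member waits on what the next one holds — a deadlock; T_g waits into the deadlock from upstream.
The rest can finish in the order T_h, T_e, T_d.
Walking it through:
  T_h: no waits; runs immediately, freeing res-4
  T_e: everything it awaited (res-4) is free; runs, freeing res-18
  T_d: everything it awaited (res-18) is free; runs, freeing res-10


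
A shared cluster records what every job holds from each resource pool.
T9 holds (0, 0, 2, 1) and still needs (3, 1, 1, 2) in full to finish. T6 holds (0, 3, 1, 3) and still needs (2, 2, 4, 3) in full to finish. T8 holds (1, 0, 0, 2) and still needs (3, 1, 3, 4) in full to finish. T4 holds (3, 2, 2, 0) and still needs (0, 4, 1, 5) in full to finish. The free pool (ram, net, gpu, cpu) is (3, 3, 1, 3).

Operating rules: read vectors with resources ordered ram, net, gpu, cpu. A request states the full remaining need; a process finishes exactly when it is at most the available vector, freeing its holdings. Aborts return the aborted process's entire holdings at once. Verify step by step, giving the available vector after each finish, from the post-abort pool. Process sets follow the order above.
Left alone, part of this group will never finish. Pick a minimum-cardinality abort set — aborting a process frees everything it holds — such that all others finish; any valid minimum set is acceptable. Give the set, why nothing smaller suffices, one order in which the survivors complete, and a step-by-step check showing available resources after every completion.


Abort T4.
Key observation: T6 could never have finished before the abort; with (3, 2, 2, 0) returned by T4, it fits at step 3.
Why nothing smaller works: aborting no one leaves the state deadlocked as given.
Survivors finish in the order: T9, T8, T6. Step-by-step check (pool after the aborts first):
  pool = (6, 5, 3, 3)
  run T9 (needs (3, 1, 1, 2), free (6, 5, 3, 3)); after release of (0, 0, 2, 1) the pool is (6, 5, 5, 4)
  run T8 (needs (3, 1, 3, 4), free (6, 5, 5, 4)); after release of (1, 0, 0, 2) the pool is (7, 5, 5, 6)
  run T6 (needs (2, 2, 4, 3), free (7, 5, 5, 6)); after release of (0, 3, 1, 3) the pool is (7, 8, 6, 9)


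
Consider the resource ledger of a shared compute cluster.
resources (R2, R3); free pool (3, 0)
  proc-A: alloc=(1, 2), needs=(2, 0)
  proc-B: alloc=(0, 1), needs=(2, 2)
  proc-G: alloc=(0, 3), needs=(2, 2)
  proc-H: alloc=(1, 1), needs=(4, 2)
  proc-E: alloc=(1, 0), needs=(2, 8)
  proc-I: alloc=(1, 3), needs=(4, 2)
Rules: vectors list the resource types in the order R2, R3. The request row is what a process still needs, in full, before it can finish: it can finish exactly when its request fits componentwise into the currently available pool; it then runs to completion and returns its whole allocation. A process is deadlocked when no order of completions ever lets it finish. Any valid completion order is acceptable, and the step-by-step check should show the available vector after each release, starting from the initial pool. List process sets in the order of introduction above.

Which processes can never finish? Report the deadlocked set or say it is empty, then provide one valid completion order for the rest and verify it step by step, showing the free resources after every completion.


The deadlocked set is empty.
Key observation: starting with proc-A, each completion frees enough for the next — no one is permanently blocked.
The rest can finish in the order proc-A, proc-I, proc-B, proc-G, proc-H, proc-E. Check, step by step:
  pool = (3, 0)
  run proc-A (needs (2, 0), free (3, 0)); after release of (1, 2) the pool is (4, 2)
  run proc-I (needs (4, 2), free (4, 2)); after release of (1, 3) the pool is (5, 5)
  run proc-B (needs (2, 2), free (5, 5)); after release of (0, 1) the pool is (5, 6)
  run proc-G (needs (2, 2), free (5, 6)); after release of (0, 3) the pool is (5, 9)
  run proc-H (needs (4, 2), free (5, 9)); after release of (1, 1) the pool is (6, 10)
  run proc-E (needs (2, 8), free (6, 10)); after release of (1, 0) the pool is (7, 10)


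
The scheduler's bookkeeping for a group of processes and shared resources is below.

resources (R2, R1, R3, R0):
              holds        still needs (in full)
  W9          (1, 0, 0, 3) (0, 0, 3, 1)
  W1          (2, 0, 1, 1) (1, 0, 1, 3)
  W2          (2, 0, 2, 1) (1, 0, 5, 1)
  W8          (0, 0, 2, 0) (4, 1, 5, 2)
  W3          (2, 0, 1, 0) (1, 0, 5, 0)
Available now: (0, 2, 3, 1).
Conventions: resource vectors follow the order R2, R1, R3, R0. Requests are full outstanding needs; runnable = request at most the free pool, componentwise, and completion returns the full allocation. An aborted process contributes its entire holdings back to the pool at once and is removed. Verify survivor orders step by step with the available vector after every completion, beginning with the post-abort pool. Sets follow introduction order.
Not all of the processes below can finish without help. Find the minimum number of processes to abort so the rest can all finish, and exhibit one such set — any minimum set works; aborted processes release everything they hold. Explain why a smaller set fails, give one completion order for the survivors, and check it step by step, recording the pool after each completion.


The answer: abort W8.
Key observation: the deadlocked W3 becomes finishable only because W8 released (0, 0, 2, 0); it completes at step 3 below.
Why nothing smaller works: aborting no one leaves the state deadlocked as given.
Survivors finish in the order: W9, W1, W3, W2. Check, step by step (pool after the aborts first):
  pool = (0, 2, 5, 1)
  W9 needs (0, 0, 3, 1) <= (0, 2, 5, 1) -> finishes; pool += (1, 0, 0, 3) = (1, 2, 5, 4)
  W1 needs (1, 0, 1, 3) <= (1, 2, 5, 4) -> finishes; pool += (2, 0, 1, 1) = (3, 2, 6, 5)
  W3 needs (1, 0, 5, 0) <= (3, 2, 6, 5) -> finishes; pool += (2, 0, 1, 0) = (5, 2, 7, 5)
  W2 needs (1, 0, 5, 1) <= (5, 2, 7, 5) -> finishes; pool += (2, 0, 2, 1) = (7, 2, 9, 6)


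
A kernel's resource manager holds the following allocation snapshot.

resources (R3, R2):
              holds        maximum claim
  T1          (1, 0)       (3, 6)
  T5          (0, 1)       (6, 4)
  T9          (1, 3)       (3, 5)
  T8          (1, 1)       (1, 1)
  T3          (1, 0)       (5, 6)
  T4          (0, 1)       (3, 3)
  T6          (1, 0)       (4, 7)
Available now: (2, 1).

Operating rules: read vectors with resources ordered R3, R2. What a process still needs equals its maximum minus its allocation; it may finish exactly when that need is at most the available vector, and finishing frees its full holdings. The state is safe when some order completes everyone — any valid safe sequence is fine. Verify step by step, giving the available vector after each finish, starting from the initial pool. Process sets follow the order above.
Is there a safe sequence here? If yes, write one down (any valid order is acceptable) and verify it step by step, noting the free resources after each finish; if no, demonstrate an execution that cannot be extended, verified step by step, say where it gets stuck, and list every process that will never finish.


SAFE. One safe sequence: T8, T4, T9, T3, T1, T5, T6.
Key observation: the order's first zero-slack moment is T4 ((3, 2) needed, (3, 2) free — a requested resource with nothing to spare).
Verifying each step:
  pool = (2, 1)
  T8: need (0, 0) fits (2, 1); releases (1, 1), pool now (3, 2)
  T4: need (3, 2) fits (3, 2); releases (0, 1), pool now (3, 3)
  T9: need (2, 2) fits (3, 3); releases (1, 3), pool now (4, 6)
  T3: need (4, 6) fits (4, 6); releases (1, 0), pool now (5, 6)
  T1: need (2, 6) fits (5, 6); releases (1, 0), pool now (6, 6)
  T5: need (6, 3) fits (6, 6); releases (0, 1), pool now (6, 7)
  T6: need (3, 7) fits (6, 7); releases (1, 0), pool now (7, 7)


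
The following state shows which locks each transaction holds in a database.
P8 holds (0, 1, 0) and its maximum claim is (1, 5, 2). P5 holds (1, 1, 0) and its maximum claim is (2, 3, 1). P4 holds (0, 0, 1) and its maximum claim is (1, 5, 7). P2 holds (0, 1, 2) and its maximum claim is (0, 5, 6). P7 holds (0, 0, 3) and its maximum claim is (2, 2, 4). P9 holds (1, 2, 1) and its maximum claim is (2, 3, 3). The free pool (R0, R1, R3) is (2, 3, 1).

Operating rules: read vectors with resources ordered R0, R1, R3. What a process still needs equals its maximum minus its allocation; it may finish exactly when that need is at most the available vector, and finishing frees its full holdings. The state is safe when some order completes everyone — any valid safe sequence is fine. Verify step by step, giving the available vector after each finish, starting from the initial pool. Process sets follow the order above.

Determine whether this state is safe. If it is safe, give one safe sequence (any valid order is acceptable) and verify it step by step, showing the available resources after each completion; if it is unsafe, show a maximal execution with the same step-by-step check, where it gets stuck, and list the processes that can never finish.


SAFE, for example via the order P7, P9, P2, P5, P4, P8.
Key observation: the order's first zero-slack moment is P7 ((2, 2, 1) needed, (2, 3, 1) free — a requested resource with nothing to spare).
Walking it through:
  pool = (2, 3, 1)
  P7: need (2, 2, 1) fits (2, 3, 1); releases (0, 0, 3), pool now (2, 3, 4)
  P9: need (1, 1, 2) fits (2, 3, 4); releases (1, 2, 1), pool now (3, 5, 5)
  P2: need (0, 4, 4) fits (3, 5, 5); releases (0, 1, 2), pool now (3, 6, 7)
  P5: need (1, 2, 1) fits (3, 6, 7); releases (1, 1, 0), pool now (4, 7, 7)
  P4: need (1, 5, 6) fits (4, 7, 7); releases (0, 0, 1), pool now (4, 7, 8)
  P8: need (1, 4, 2) fits (4, 7, 8); releases (0, 1, 0), pool now (4, 8, 8)


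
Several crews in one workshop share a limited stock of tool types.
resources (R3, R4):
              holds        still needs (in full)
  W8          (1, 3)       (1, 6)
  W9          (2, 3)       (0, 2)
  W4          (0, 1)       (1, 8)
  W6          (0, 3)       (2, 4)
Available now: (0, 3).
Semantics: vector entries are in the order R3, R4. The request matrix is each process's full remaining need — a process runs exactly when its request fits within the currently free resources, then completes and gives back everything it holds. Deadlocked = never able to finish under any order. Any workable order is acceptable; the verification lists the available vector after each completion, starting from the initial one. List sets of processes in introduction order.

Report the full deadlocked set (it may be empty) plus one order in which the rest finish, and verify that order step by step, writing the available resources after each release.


Nothing here is deadlocked.
Key observation: the pool covers W9 at once, and every later process fits after earlier releases.
The rest can finish in the order W9, W8, W6, W4. Walking it through:
  pool = (0, 3)
  W9 needs (0, 2) <= (0, 3) -> finishes; pool += (2, 3) = (2, 6)
  W8 needs (1, 6) <= (2, 6) -> finishes; pool += (1, 3) = (3, 9)
  W6 needs (2, 4) <= (3, 9) -> finishes; pool += (0, 3) = (3, 12)
  W4 needs (1, 8) <= (3, 12) -> finishes; pool += (0, 1) = (3, 13)


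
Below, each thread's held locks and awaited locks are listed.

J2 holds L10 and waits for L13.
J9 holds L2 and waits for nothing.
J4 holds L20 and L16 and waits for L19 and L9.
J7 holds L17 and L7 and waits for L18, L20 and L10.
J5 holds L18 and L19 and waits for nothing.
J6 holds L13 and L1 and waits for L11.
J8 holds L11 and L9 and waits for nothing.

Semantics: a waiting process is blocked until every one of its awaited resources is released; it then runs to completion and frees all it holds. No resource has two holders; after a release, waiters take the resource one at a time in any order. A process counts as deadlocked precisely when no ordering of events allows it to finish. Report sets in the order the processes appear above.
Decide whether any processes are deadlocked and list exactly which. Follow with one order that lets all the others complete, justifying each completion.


No process is deadlocked.
Key observation: no waiting chain loops back on itself — every chain ends at a process that waits on nothing, so everyone eventually runs.
One completion order for the rest: J8, J6, J9, J5, J4, J2, J7.
Walking it through:
  J8 waits on nothing -> runs at once and releases L11 and L9
  J6 waits on L11 — all released -> runs and releases L13 and L1
  J9 waits on nothing -> runs at once and releases L2
  J5 waits on nothing -> runs at once and releases L18 and L19
  J4 waits on L19 and L9 — all released -> runs and releases L20 and L16
  J2 waits on L13 — all released -> runs and releases L10
  J7 waits on L18, L20 and L10 — all released -> runs and releases L17 and L7


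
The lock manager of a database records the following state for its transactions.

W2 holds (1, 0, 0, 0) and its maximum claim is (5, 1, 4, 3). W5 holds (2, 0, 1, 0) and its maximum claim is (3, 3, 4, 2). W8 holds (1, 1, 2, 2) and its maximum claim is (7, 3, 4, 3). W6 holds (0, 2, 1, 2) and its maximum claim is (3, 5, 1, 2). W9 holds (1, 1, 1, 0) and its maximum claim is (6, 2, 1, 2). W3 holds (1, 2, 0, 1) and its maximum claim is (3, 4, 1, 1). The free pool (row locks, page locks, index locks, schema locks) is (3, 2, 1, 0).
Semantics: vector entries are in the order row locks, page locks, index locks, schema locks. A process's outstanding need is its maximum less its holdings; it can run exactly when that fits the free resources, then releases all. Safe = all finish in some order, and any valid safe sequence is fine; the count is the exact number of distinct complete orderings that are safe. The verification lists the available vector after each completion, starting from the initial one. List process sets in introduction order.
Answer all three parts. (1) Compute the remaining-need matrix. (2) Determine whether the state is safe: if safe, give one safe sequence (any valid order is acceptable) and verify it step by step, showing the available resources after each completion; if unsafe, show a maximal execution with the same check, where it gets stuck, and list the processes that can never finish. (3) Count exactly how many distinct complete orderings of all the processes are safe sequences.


(1) Remaining need (order row locks, page locks, index locks, schema locks):
  W2: (4, 1, 4, 3)
  W5: (1, 3, 3, 2)
  W8: (6, 2, 2, 1)
  W6: (3, 3, 0, 0)
  W9: (5, 1, 0, 2)
  W3: (2, 2, 1, 0)
(2) UNSAFE — no complete ordering exists.
Key observation: after W3, W6 the pool peaks at (4, 6, 2, 3), and each blocked process is short somewhere: W2 on index locks; W5 on index locks; W8 on row locks; W9 on row locks.
A maximal execution: W3, W6 — then nothing else fits. Check, step by step:
  pool = (3, 2, 1, 0)
  run W3 (needs (2, 2, 1, 0), free (3, 2, 1, 0)); after release of (1, 2, 0, 1) the pool is (4, 4, 1, 1)
  run W6 (needs (3, 3, 0, 0), free (4, 4, 1, 1)); after release of (0, 2, 1, 2) the pool is (4, 6, 2, 3)
  W2 still needs (4, 1, 4, 3) but only (4, 6, 2, 3) is free — short on index locks
  W5 still needs (1, 3, 3, 2) but only (4, 6, 2, 3) is free — short on index locks
  W8 still needs (6, 2, 2, 1) but only (4, 6, 2, 3) is free — short on row locks
  W9 still needs (5, 1, 0, 2) but only (4, 6, 2, 3) is free — short on row locks
Permanently blocked: W2, W5, W8 and W9.
(3) The exact count: 0 of the possible complete orderings are safe sequences.


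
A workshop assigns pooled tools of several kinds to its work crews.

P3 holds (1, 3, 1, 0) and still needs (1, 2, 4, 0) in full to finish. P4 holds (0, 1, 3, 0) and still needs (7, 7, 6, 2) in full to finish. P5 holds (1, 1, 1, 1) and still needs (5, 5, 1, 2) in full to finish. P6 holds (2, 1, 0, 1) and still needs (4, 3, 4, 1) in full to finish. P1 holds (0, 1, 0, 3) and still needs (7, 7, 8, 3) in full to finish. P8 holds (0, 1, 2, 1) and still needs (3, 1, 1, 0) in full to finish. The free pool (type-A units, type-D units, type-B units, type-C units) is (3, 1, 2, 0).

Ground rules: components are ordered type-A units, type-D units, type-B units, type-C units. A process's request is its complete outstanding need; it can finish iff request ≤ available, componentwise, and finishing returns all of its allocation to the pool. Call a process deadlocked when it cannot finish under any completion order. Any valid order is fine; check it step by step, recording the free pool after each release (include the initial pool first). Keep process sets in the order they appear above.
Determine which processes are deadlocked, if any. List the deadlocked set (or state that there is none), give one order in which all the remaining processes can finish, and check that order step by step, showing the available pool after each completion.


No process is deadlocked.
Key observation: starting with P8, each completion frees enough for the next — no one is permanently blocked.
The rest can finish in the order P8, P3, P6, P5, P4, P1. Check, step by step:
  pool = (3, 1, 2, 0)
  run P8 (needs (3, 1, 1, 0), free (3, 1, 2, 0)); after release of (0, 1, 2, 1) the pool is (3, 2, 4, 1)
  run P3 (needs (1, 2, 4, 0), free (3, 2, 4, 1)); after release of (1, 3, 1, 0) the pool is (4, 5, 5, 1)
  run P6 (needs (4, 3, 4, 1), free (4, 5, 5, 1)); after release of (2, 1, 0, 1) the pool is (6, 6, 5, 2)
  run P5 (needs (5, 5, 1, 2), free (6, 6, 5, 2)); after release of (1, 1, 1, 1) the pool is (7, 7, 6, 3)
  run P4 (needs (7, 7, 6, 2), free (7, 7, 6, 3)); after release of (0, 1, 3, 0) the pool is (7, 8, 9, 3)
  run P1 (needs (7, 7, 8, 3), free (7, 8, 9, 3)); after release of (0, 1, 0, 3) the pool is (7, 9, 9, 6)


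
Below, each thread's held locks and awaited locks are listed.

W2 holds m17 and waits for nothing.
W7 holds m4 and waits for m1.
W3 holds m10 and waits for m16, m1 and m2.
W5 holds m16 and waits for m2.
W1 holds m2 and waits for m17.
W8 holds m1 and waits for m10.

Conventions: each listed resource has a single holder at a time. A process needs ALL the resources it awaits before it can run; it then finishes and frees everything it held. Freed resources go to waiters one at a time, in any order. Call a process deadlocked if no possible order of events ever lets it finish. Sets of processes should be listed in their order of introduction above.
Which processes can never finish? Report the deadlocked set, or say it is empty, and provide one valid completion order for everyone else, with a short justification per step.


Deadlocked set: W7, W3 and W8.
Key observation: nobody on the ring W8 -> W3 -> W8 can start until another member finishes, which never happens; W7 waits into the deadlock from upstream.
One completion order for the rest: W2, W1, W5.
Verifying each step:
  W2: no waits; runs immediately, freeing m17
  run W1 (all its waits — m17 — are resolved); releases m2
  run W5 (all its waits — m2 — are resolved); releases m16


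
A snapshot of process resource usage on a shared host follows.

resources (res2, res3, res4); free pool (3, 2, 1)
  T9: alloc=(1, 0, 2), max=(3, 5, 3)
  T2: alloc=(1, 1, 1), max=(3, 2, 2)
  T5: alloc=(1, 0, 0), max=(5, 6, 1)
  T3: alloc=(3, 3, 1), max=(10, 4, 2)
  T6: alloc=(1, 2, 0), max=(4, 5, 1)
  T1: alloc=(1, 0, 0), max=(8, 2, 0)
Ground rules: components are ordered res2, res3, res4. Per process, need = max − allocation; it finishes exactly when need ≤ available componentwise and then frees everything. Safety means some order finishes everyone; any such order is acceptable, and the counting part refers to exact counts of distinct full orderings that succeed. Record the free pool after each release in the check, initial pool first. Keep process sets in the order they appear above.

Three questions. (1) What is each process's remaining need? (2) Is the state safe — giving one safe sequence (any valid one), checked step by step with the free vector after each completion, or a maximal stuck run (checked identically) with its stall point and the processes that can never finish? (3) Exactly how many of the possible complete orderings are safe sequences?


(1) Remaining need (order res2, res3, res4):
  T9: (2, 5, 1)
  T2: (2, 1, 1)
  T5: (4, 6, 1)
  T3: (7, 1, 1)
  T6: (3, 3, 1)
  T1: (7, 2, 0)
(2) UNSAFE — no complete ordering exists.
Key observation: after T2, T6, T9 the pool peaks at (6, 5, 4), and each blocked process is short somewhere: T5 on res3; T3 on res2; T1 on res2.
A maximal execution: T2, T6, T9 — then nothing else fits. Check, step by step:
  pool = (3, 2, 1)
  T2: need (2, 1, 1) fits (3, 2, 1); releases (1, 1, 1), pool now (4, 3, 2)
  T6: need (3, 3, 1) fits (4, 3, 2); releases (1, 2, 0), pool now (5, 5, 2)
  T9: need (2, 5, 1) fits (5, 5, 2); releases (1, 0, 2), pool now (6, 5, 4)
  T5 cannot run: need (4, 6, 1) vs free (6, 5, 4) (insufficient res3)
  T3 cannot run: need (7, 1, 1) vs free (6, 5, 4) (insufficient res2)
  T1 cannot run: need (7, 2, 0) vs free (6, 5, 4) (insufficient res2)
Never able to finish: T5, T3 and T1.
(3) Exactly 0 of the possible complete orderings are safe sequences.


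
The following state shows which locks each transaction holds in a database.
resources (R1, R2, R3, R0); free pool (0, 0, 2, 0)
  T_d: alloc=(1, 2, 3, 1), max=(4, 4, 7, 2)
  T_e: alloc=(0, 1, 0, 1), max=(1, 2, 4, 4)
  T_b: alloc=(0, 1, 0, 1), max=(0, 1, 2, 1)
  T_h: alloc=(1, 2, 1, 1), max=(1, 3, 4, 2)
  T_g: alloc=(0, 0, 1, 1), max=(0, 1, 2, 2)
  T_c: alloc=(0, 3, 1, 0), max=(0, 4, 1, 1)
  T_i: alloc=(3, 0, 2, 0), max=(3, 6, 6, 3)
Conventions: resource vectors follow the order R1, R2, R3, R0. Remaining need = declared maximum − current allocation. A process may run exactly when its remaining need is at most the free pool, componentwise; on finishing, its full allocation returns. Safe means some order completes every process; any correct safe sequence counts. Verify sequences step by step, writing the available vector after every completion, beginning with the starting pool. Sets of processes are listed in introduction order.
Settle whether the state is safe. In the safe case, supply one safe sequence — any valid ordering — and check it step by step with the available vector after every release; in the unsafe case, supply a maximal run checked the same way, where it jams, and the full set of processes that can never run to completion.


SAFE, for example via the order T_b, T_g, T_h, T_c, T_e, T_i, T_d.
Key observation: at T_b the run first touches a limit — (0, 0, 2, 0) against (0, 0, 2, 0), exact on a resource it actually requests.
Check, step by step:
  pool = (0, 0, 2, 0)
  T_b: need (0, 0, 2, 0) fits (0, 0, 2, 0); releases (0, 1, 0, 1), pool now (0, 1, 2, 1)
  T_g: need (0, 1, 1, 1) fits (0, 1, 2, 1); releases (0, 0, 1, 1), pool now (0, 1, 3, 2)
  T_h: need (0, 1, 3, 1) fits (0, 1, 3, 2); releases (1, 2, 1, 1), pool now (1, 3, 4, 3)
  T_c: need (0, 1, 0, 1) fits (1, 3, 4, 3); releases (0, 3, 1, 0), pool now (1, 6, 5, 3)
  T_e: need (1, 1, 4, 3) fits (1, 6, 5, 3); releases (0, 1, 0, 1), pool now (1, 7, 5, 4)
  T_i: need (0, 6, 4, 3) fits (1, 7, 5, 4); releases (3, 0, 2, 0), pool now (4, 7, 7, 4)
  T_d: need (3, 2, 4, 1) fits (4, 7, 7, 4); releases (1, 2, 3, 1), pool now (5, 9, 10, 5)


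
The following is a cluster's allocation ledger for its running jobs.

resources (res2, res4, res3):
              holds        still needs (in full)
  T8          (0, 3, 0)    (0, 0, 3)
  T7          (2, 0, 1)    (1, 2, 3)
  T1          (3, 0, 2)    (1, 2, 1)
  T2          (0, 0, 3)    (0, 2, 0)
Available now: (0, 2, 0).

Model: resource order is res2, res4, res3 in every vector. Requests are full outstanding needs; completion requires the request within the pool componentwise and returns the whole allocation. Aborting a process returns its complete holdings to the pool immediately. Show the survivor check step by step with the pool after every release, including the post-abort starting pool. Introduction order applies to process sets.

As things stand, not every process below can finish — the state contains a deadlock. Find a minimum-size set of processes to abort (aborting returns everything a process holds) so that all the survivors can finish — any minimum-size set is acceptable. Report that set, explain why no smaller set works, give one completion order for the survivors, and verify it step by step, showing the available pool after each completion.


Abort T1.
Key observation: aborting T1 returns (3, 0, 2), and T7 — hopeless before — runs at step 3 with the returned capacity in the pool.
Minimality: the empty abort set fails — the state is deadlocked as it stands.
The survivors complete as T2, T8, T7. Walking it through (starting from the post-abort pool):
  pool = (3, 2, 2)
  run T2 (needs (0, 2, 0), free (3, 2, 2)); after release of (0, 0, 3) the pool is (3, 2, 5)
  run T8 (needs (0, 0, 3), free (3, 2, 5)); after release of (0, 3, 0) the pool is (3, 5, 5)
  run T7 (needs (1, 2, 3), free (3, 5, 5)); after release of (2, 0, 1) the pool is (5, 5, 6)


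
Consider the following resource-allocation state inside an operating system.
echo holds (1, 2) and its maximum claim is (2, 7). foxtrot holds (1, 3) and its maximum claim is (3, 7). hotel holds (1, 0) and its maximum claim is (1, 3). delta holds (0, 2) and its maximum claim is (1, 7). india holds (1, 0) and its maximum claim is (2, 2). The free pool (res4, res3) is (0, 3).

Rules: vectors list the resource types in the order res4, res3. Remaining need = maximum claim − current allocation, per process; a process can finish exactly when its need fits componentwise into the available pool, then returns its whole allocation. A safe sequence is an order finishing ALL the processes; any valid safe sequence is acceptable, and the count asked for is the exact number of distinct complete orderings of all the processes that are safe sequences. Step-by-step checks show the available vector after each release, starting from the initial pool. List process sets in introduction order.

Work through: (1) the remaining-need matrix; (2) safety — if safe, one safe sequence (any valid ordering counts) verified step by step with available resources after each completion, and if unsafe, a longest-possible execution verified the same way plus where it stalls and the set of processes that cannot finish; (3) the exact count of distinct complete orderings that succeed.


(1) Need matrix, components ordered res4, res3:
  echo: (1, 5)
  foxtrot: (2, 4)
  hotel: (0, 3)
  delta: (1, 5)
  india: (1, 2)
(2) UNSAFE.
Key observation: no order helps: past hotel, india, the free pool tops out at (2, 3), below what each blocked process needs in res3.
A maximal execution: hotel, india — then nothing else fits. Step-by-step check:
  pool = (0, 3)
  hotel: need (0, 3) fits (0, 3); releases (1, 0), pool now (1, 3)
  india: need (1, 2) fits (1, 3); releases (1, 0), pool now (2, 3)
  blocked: echo wants (1, 5), pool (2, 3) — not enough res3
  blocked: foxtrot wants (2, 4), pool (2, 3) — not enough res3
  blocked: delta wants (1, 5), pool (2, 3) — not enough res3
Permanently blocked: echo, foxtrot and delta.
(3) Exactly 0 of the possible complete orderings are safe sequences.


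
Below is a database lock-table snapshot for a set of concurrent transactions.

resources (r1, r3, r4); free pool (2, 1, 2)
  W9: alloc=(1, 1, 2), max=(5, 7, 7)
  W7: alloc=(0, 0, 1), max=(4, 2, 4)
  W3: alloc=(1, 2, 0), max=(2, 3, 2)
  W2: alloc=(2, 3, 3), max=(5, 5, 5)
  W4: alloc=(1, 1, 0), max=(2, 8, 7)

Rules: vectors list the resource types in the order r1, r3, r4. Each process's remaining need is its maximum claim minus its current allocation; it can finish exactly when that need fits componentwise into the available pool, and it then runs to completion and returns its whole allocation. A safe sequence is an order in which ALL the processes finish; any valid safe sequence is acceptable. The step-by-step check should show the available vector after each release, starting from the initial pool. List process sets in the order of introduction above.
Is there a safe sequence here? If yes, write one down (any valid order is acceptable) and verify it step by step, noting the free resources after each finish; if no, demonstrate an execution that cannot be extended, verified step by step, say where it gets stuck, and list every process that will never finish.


SAFE, for example via the order W3, W2, W9, W4, W7.
Key observation: the order's first zero-slack moment is W3 ((1, 1, 2) needed, (2, 1, 2) free — a requested resource with nothing to spare).
Walking it through:
  pool = (2, 1, 2)
  W3: need (1, 1, 2) fits (2, 1, 2); releases (1, 2, 0), pool now (3, 3, 2)
  W2: need (3, 2, 2) fits (3, 3, 2); releases (2, 3, 3), pool now (5, 6, 5)
  W9: need (4, 6, 5) fits (5, 6, 5); releases (1, 1, 2), pool now (6, 7, 7)
  W4: need (1, 7, 7) fits (6, 7, 7); releases (1, 1, 0), pool now (7, 8, 7)
  W7: need (4, 2, 3) fits (7, 8, 7); releases (0, 0, 1), pool now (7, 8, 8)


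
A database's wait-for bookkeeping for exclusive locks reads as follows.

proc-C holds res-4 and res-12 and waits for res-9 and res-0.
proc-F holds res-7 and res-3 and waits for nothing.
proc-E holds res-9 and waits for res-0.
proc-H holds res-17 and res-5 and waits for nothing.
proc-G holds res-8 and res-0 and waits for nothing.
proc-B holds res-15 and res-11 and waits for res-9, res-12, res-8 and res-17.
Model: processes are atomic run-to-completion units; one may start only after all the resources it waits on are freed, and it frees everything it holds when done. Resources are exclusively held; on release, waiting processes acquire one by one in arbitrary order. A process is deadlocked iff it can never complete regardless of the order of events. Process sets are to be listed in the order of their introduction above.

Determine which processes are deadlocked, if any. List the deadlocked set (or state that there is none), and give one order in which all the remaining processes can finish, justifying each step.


The deadlocked set is empty.
Key observation: no waiting chain loops back on itself — every chain ends at a process that waits on nothing, so everyone eventually runs.
A valid finishing order for the others: proc-F, proc-H, proc-G, proc-E, proc-C, proc-B.
Check, step by step:
  proc-F waits on nothing -> runs at once and releases res-7 and res-3
  proc-H waits on nothing -> runs at once and releases res-17 and res-5
  proc-G waits on nothing -> runs at once and releases res-8 and res-0
  proc-E: everything it awaited (res-0) is free; runs, freeing res-9
  proc-C: everything it awaited (res-9 and res-0) is free; runs, freeing res-4 and res-12
  proc-B: everything it awaited (res-9, res-12, res-8 and res-17) is free; runs, freeing res-15 and res-11


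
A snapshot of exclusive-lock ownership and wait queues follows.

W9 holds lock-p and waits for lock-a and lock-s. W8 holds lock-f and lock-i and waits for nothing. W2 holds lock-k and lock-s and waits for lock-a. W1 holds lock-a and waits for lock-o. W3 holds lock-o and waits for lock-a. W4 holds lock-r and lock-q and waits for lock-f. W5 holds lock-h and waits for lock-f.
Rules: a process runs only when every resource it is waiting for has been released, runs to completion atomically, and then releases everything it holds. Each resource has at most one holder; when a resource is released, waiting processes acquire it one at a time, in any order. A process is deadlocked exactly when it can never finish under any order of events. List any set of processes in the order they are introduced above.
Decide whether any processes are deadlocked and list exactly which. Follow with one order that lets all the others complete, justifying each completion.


Deadlocked: W9, W2, W1 and W3.
Key observation: W1 -> W3 -> W1 is a circular wait — nothing in it can go first; W9 and W2 wait into the deadlock from upstream.
One completion order for the rest: W8, W4, W5.
Walking it through:
  W8: no waits; runs immediately, freeing lock-f and lock-i
  run W4 (all its waits — lock-f — are resolved); releases lock-r and lock-q
  run W5 (all its waits — lock-f — are resolved); releases lock-h
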